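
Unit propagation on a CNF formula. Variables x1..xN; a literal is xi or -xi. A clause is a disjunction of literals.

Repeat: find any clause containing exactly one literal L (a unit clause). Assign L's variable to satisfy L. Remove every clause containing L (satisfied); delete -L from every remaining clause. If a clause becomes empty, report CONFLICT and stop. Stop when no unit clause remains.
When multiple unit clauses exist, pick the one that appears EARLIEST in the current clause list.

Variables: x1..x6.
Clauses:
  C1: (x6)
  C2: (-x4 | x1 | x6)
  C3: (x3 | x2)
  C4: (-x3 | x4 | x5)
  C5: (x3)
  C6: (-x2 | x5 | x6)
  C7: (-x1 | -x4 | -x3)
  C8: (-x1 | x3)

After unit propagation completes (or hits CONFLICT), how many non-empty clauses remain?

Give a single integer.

unit clause [6] forces x6=T; simplify:
  satisfied 3 clause(s); 5 remain; assigned so far: [6]
unit clause [3] forces x3=T; simplify:
  drop -3 from [-3, 4, 5] -> [4, 5]
  drop -3 from [-1, -4, -3] -> [-1, -4]
  satisfied 3 clause(s); 2 remain; assigned so far: [3, 6]

Answer: 2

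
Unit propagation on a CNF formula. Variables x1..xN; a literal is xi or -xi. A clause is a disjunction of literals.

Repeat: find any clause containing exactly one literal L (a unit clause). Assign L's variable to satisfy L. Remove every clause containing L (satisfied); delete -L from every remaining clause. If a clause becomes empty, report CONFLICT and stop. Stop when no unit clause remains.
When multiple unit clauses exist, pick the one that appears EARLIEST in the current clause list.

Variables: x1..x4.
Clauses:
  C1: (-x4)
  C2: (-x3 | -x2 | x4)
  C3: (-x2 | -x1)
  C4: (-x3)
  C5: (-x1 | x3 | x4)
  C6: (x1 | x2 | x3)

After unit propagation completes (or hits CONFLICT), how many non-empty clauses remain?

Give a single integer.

Answer: 0

Derivation:
unit clause [-4] forces x4=F; simplify:
  drop 4 from [-3, -2, 4] -> [-3, -2]
  drop 4 from [-1, 3, 4] -> [-1, 3]
  satisfied 1 clause(s); 5 remain; assigned so far: [4]
unit clause [-3] forces x3=F; simplify:
  drop 3 from [-1, 3] -> [-1]
  drop 3 from [1, 2, 3] -> [1, 2]
  satisfied 2 clause(s); 3 remain; assigned so far: [3, 4]
unit clause [-1] forces x1=F; simplify:
  drop 1 from [1, 2] -> [2]
  satisfied 2 clause(s); 1 remain; assigned so far: [1, 3, 4]
unit clause [2] forces x2=T; simplify:
  satisfied 1 clause(s); 0 remain; assigned so far: [1, 2, 3, 4]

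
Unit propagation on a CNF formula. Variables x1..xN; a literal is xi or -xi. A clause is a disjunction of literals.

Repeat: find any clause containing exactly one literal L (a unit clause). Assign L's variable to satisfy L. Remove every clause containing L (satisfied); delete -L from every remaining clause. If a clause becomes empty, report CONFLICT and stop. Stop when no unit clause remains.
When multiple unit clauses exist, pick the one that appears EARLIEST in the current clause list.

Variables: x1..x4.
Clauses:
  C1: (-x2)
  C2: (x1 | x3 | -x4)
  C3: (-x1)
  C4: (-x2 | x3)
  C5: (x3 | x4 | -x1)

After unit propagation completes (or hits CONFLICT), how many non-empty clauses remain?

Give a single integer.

unit clause [-2] forces x2=F; simplify:
  satisfied 2 clause(s); 3 remain; assigned so far: [2]
unit clause [-1] forces x1=F; simplify:
  drop 1 from [1, 3, -4] -> [3, -4]
  satisfied 2 clause(s); 1 remain; assigned so far: [1, 2]

Answer: 1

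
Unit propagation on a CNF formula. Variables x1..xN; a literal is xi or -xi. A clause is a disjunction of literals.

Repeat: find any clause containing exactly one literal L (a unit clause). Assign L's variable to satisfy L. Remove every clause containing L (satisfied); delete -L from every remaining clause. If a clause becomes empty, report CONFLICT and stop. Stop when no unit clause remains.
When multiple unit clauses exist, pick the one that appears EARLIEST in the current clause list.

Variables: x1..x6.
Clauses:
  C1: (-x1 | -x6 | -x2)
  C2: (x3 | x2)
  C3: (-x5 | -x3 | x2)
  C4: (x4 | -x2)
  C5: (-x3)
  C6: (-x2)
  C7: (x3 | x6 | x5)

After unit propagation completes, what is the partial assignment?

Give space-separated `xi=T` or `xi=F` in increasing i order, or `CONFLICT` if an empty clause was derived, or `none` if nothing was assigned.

unit clause [-3] forces x3=F; simplify:
  drop 3 from [3, 2] -> [2]
  drop 3 from [3, 6, 5] -> [6, 5]
  satisfied 2 clause(s); 5 remain; assigned so far: [3]
unit clause [2] forces x2=T; simplify:
  drop -2 from [-1, -6, -2] -> [-1, -6]
  drop -2 from [4, -2] -> [4]
  drop -2 from [-2] -> [] (empty!)
  satisfied 1 clause(s); 4 remain; assigned so far: [2, 3]
CONFLICT (empty clause)

Answer: CONFLICT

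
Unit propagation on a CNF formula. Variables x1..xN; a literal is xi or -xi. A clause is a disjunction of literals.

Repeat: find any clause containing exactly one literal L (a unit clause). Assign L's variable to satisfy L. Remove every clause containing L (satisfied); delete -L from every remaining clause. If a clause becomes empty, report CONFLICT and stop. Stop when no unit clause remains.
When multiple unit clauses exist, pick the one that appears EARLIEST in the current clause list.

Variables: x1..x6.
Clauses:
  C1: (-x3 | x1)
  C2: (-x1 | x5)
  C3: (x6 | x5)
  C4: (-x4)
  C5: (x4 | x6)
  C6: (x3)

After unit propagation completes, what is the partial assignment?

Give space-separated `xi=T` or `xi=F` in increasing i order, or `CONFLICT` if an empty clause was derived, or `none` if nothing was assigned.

Answer: x1=T x3=T x4=F x5=T x6=T

Derivation:
unit clause [-4] forces x4=F; simplify:
  drop 4 from [4, 6] -> [6]
  satisfied 1 clause(s); 5 remain; assigned so far: [4]
unit clause [6] forces x6=T; simplify:
  satisfied 2 clause(s); 3 remain; assigned so far: [4, 6]
unit clause [3] forces x3=T; simplify:
  drop -3 from [-3, 1] -> [1]
  satisfied 1 clause(s); 2 remain; assigned so far: [3, 4, 6]
unit clause [1] forces x1=T; simplify:
  drop -1 from [-1, 5] -> [5]
  satisfied 1 clause(s); 1 remain; assigned so far: [1, 3, 4, 6]
unit clause [5] forces x5=T; simplify:
  satisfied 1 clause(s); 0 remain; assigned so far: [1, 3, 4, 5, 6]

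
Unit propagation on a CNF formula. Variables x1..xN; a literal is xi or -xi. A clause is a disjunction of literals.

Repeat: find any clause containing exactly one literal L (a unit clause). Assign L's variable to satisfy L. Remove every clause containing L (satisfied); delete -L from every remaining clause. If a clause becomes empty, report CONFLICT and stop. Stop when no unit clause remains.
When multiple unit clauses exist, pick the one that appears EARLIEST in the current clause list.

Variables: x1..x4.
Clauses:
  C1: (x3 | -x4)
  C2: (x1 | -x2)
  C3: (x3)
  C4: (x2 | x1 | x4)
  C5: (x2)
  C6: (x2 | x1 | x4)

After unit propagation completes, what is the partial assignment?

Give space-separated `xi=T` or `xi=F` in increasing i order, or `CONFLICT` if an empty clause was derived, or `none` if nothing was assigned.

unit clause [3] forces x3=T; simplify:
  satisfied 2 clause(s); 4 remain; assigned so far: [3]
unit clause [2] forces x2=T; simplify:
  drop -2 from [1, -2] -> [1]
  satisfied 3 clause(s); 1 remain; assigned so far: [2, 3]
unit clause [1] forces x1=T; simplify:
  satisfied 1 clause(s); 0 remain; assigned so far: [1, 2, 3]

Answer: x1=T x2=T x3=T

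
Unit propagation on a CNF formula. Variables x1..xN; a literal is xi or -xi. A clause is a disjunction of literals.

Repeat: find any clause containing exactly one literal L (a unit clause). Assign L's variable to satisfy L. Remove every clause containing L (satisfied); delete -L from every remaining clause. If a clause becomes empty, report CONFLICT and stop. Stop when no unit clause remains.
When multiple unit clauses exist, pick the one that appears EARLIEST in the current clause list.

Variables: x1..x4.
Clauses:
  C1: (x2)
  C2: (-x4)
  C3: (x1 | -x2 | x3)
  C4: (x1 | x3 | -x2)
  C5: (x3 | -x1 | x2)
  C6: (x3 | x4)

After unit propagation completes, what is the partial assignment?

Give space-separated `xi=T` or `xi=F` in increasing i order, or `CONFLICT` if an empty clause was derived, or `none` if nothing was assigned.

unit clause [2] forces x2=T; simplify:
  drop -2 from [1, -2, 3] -> [1, 3]
  drop -2 from [1, 3, -2] -> [1, 3]
  satisfied 2 clause(s); 4 remain; assigned so far: [2]
unit clause [-4] forces x4=F; simplify:
  drop 4 from [3, 4] -> [3]
  satisfied 1 clause(s); 3 remain; assigned so far: [2, 4]
unit clause [3] forces x3=T; simplify:
  satisfied 3 clause(s); 0 remain; assigned so far: [2, 3, 4]

Answer: x2=T x3=T x4=F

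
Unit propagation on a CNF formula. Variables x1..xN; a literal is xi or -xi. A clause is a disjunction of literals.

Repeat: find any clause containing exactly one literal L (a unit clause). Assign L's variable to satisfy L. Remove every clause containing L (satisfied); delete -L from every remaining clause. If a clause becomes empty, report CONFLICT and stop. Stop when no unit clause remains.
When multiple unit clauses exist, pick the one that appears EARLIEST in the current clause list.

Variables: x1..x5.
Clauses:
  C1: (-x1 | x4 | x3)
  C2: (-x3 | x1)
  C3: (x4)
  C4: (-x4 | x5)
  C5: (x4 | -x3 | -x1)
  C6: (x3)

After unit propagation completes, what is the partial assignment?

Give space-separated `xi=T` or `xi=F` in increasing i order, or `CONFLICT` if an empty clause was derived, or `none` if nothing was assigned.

Answer: x1=T x3=T x4=T x5=T

Derivation:
unit clause [4] forces x4=T; simplify:
  drop -4 from [-4, 5] -> [5]
  satisfied 3 clause(s); 3 remain; assigned so far: [4]
unit clause [5] forces x5=T; simplify:
  satisfied 1 clause(s); 2 remain; assigned so far: [4, 5]
unit clause [3] forces x3=T; simplify:
  drop -3 from [-3, 1] -> [1]
  satisfied 1 clause(s); 1 remain; assigned so far: [3, 4, 5]
unit clause [1] forces x1=T; simplify:
  satisfied 1 clause(s); 0 remain; assigned so far: [1, 3, 4, 5]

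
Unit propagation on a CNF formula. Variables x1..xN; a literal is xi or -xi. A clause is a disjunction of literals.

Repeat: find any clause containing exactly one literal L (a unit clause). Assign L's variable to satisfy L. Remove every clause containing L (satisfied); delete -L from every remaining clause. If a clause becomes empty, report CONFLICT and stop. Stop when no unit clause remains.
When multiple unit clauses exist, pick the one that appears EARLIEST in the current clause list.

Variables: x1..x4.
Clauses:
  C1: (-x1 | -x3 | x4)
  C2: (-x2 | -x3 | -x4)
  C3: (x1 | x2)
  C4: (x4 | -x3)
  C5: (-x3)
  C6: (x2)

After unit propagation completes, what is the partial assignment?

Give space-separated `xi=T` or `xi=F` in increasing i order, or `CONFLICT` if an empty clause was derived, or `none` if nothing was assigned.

unit clause [-3] forces x3=F; simplify:
  satisfied 4 clause(s); 2 remain; assigned so far: [3]
unit clause [2] forces x2=T; simplify:
  satisfied 2 clause(s); 0 remain; assigned so far: [2, 3]

Answer: x2=T x3=F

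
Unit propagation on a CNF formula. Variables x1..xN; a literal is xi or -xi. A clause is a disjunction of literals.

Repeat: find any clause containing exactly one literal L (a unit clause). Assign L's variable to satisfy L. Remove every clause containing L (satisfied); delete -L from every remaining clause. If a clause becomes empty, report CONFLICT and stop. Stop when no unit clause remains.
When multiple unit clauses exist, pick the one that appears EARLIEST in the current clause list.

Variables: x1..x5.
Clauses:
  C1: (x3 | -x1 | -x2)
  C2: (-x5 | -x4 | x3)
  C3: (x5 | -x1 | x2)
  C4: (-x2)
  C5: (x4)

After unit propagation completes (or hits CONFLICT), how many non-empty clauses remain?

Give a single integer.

unit clause [-2] forces x2=F; simplify:
  drop 2 from [5, -1, 2] -> [5, -1]
  satisfied 2 clause(s); 3 remain; assigned so far: [2]
unit clause [4] forces x4=T; simplify:
  drop -4 from [-5, -4, 3] -> [-5, 3]
  satisfied 1 clause(s); 2 remain; assigned so far: [2, 4]

Answer: 2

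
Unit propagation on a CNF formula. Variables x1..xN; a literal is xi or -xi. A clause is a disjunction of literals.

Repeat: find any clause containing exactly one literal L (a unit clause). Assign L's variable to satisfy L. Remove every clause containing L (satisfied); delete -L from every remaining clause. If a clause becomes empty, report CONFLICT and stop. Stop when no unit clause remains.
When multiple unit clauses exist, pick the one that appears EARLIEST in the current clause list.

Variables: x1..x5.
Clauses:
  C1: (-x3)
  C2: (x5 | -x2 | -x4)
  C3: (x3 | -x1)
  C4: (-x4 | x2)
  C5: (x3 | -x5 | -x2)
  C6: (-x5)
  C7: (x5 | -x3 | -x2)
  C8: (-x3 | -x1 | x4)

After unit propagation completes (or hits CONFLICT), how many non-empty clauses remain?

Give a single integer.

Answer: 2

Derivation:
unit clause [-3] forces x3=F; simplify:
  drop 3 from [3, -1] -> [-1]
  drop 3 from [3, -5, -2] -> [-5, -2]
  satisfied 3 clause(s); 5 remain; assigned so far: [3]
unit clause [-1] forces x1=F; simplify:
  satisfied 1 clause(s); 4 remain; assigned so far: [1, 3]
unit clause [-5] forces x5=F; simplify:
  drop 5 from [5, -2, -4] -> [-2, -4]
  satisfied 2 clause(s); 2 remain; assigned so far: [1, 3, 5]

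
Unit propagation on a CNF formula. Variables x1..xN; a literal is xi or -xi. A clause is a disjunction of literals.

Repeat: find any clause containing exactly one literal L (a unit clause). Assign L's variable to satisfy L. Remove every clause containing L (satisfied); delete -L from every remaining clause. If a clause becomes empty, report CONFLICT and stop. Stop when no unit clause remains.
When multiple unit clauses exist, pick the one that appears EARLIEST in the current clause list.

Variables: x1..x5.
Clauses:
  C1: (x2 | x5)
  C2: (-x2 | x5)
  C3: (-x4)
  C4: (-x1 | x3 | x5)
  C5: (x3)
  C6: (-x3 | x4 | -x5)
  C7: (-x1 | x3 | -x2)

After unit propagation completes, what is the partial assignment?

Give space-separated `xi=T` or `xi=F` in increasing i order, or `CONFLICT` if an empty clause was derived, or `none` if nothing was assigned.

unit clause [-4] forces x4=F; simplify:
  drop 4 from [-3, 4, -5] -> [-3, -5]
  satisfied 1 clause(s); 6 remain; assigned so far: [4]
unit clause [3] forces x3=T; simplify:
  drop -3 from [-3, -5] -> [-5]
  satisfied 3 clause(s); 3 remain; assigned so far: [3, 4]
unit clause [-5] forces x5=F; simplify:
  drop 5 from [2, 5] -> [2]
  drop 5 from [-2, 5] -> [-2]
  satisfied 1 clause(s); 2 remain; assigned so far: [3, 4, 5]
unit clause [2] forces x2=T; simplify:
  drop -2 from [-2] -> [] (empty!)
  satisfied 1 clause(s); 1 remain; assigned so far: [2, 3, 4, 5]
CONFLICT (empty clause)

Answer: CONFLICT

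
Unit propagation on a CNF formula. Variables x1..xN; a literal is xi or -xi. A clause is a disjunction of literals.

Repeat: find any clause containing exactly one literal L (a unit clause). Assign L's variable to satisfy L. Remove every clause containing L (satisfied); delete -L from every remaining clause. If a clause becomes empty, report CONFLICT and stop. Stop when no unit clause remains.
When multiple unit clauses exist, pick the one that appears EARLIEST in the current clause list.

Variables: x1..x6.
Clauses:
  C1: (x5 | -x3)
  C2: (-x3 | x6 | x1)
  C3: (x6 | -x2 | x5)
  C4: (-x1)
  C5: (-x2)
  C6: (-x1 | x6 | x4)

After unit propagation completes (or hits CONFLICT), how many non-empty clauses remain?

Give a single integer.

Answer: 2

Derivation:
unit clause [-1] forces x1=F; simplify:
  drop 1 from [-3, 6, 1] -> [-3, 6]
  satisfied 2 clause(s); 4 remain; assigned so far: [1]
unit clause [-2] forces x2=F; simplify:
  satisfied 2 clause(s); 2 remain; assigned so far: [1, 2]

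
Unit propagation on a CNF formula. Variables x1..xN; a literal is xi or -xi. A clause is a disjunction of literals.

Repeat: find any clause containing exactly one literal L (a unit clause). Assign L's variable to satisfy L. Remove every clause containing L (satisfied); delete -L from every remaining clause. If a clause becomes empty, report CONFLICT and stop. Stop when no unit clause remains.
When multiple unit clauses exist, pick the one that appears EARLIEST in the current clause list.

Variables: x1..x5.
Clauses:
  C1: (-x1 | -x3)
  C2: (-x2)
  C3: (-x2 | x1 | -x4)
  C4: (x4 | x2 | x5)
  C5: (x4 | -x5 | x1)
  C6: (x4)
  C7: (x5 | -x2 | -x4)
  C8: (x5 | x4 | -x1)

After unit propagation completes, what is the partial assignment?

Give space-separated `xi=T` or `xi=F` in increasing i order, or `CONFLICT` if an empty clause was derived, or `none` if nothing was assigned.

unit clause [-2] forces x2=F; simplify:
  drop 2 from [4, 2, 5] -> [4, 5]
  satisfied 3 clause(s); 5 remain; assigned so far: [2]
unit clause [4] forces x4=T; simplify:
  satisfied 4 clause(s); 1 remain; assigned so far: [2, 4]

Answer: x2=F x4=T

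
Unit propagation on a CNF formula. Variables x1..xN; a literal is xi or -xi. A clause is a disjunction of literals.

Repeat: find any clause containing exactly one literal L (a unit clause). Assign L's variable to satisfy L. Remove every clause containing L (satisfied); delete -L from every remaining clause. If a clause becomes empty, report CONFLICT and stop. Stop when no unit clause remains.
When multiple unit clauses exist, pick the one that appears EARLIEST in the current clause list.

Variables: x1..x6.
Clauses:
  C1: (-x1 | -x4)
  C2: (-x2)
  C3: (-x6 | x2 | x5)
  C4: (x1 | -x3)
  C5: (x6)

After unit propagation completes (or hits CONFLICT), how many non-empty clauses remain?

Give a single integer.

unit clause [-2] forces x2=F; simplify:
  drop 2 from [-6, 2, 5] -> [-6, 5]
  satisfied 1 clause(s); 4 remain; assigned so far: [2]
unit clause [6] forces x6=T; simplify:
  drop -6 from [-6, 5] -> [5]
  satisfied 1 clause(s); 3 remain; assigned so far: [2, 6]
unit clause [5] forces x5=T; simplify:
  satisfied 1 clause(s); 2 remain; assigned so far: [2, 5, 6]

Answer: 2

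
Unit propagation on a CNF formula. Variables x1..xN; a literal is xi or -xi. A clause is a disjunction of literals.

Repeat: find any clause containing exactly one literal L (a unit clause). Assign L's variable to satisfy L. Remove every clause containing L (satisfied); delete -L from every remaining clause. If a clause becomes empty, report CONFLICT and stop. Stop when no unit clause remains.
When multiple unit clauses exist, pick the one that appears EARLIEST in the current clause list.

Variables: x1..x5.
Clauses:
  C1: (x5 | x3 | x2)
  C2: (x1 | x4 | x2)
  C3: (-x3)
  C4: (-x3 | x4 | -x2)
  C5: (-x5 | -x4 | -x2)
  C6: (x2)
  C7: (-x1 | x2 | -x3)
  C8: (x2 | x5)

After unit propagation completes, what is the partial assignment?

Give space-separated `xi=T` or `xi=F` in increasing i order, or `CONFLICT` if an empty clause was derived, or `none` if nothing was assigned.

unit clause [-3] forces x3=F; simplify:
  drop 3 from [5, 3, 2] -> [5, 2]
  satisfied 3 clause(s); 5 remain; assigned so far: [3]
unit clause [2] forces x2=T; simplify:
  drop -2 from [-5, -4, -2] -> [-5, -4]
  satisfied 4 clause(s); 1 remain; assigned so far: [2, 3]

Answer: x2=T x3=F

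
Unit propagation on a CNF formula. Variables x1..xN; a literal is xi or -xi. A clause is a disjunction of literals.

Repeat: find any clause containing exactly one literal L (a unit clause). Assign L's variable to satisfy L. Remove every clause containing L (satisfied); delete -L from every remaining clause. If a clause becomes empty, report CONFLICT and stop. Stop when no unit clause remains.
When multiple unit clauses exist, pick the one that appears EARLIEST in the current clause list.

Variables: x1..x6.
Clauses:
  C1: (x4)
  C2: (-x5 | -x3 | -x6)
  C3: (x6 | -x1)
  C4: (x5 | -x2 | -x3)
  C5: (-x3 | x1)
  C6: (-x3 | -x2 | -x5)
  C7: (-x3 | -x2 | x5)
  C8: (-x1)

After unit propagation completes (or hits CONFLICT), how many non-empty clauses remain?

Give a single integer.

Answer: 0

Derivation:
unit clause [4] forces x4=T; simplify:
  satisfied 1 clause(s); 7 remain; assigned so far: [4]
unit clause [-1] forces x1=F; simplify:
  drop 1 from [-3, 1] -> [-3]
  satisfied 2 clause(s); 5 remain; assigned so far: [1, 4]
unit clause [-3] forces x3=F; simplify:
  satisfied 5 clause(s); 0 remain; assigned so far: [1, 3, 4]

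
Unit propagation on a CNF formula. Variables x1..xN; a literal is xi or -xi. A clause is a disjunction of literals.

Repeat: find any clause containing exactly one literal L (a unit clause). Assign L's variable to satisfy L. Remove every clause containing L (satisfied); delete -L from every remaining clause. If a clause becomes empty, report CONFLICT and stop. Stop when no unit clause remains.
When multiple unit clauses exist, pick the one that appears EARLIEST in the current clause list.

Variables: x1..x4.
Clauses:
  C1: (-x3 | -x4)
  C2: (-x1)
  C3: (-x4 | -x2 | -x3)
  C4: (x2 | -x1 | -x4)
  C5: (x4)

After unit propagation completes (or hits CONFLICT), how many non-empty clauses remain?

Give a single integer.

unit clause [-1] forces x1=F; simplify:
  satisfied 2 clause(s); 3 remain; assigned so far: [1]
unit clause [4] forces x4=T; simplify:
  drop -4 from [-3, -4] -> [-3]
  drop -4 from [-4, -2, -3] -> [-2, -3]
  satisfied 1 clause(s); 2 remain; assigned so far: [1, 4]
unit clause [-3] forces x3=F; simplify:
  satisfied 2 clause(s); 0 remain; assigned so far: [1, 3, 4]

Answer: 0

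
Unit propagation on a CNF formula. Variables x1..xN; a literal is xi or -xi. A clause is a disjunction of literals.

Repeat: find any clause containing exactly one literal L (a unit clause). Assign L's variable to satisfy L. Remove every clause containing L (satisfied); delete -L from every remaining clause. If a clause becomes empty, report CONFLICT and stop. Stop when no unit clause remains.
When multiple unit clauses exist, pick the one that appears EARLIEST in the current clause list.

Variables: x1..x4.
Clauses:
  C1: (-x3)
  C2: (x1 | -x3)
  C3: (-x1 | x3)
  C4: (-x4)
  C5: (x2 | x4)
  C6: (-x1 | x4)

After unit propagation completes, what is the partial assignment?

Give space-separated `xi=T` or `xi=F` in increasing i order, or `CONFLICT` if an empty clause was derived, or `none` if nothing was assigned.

Answer: x1=F x2=T x3=F x4=F

Derivation:
unit clause [-3] forces x3=F; simplify:
  drop 3 from [-1, 3] -> [-1]
  satisfied 2 clause(s); 4 remain; assigned so far: [3]
unit clause [-1] forces x1=F; simplify:
  satisfied 2 clause(s); 2 remain; assigned so far: [1, 3]
unit clause [-4] forces x4=F; simplify:
  drop 4 from [2, 4] -> [2]
  satisfied 1 clause(s); 1 remain; assigned so far: [1, 3, 4]
unit clause [2] forces x2=T; simplify:
  satisfied 1 clause(s); 0 remain; assigned so far: [1, 2, 3, 4]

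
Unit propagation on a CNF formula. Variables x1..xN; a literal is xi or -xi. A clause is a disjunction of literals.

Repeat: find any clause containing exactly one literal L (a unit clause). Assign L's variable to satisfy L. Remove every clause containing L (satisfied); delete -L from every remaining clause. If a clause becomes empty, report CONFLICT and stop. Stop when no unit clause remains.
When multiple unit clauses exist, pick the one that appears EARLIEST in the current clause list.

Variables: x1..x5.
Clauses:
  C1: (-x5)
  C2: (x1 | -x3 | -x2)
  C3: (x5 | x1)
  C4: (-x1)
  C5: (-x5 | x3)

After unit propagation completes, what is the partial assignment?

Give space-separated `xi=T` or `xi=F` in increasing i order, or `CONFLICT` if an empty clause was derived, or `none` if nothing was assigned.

unit clause [-5] forces x5=F; simplify:
  drop 5 from [5, 1] -> [1]
  satisfied 2 clause(s); 3 remain; assigned so far: [5]
unit clause [1] forces x1=T; simplify:
  drop -1 from [-1] -> [] (empty!)
  satisfied 2 clause(s); 1 remain; assigned so far: [1, 5]
CONFLICT (empty clause)

Answer: CONFLICT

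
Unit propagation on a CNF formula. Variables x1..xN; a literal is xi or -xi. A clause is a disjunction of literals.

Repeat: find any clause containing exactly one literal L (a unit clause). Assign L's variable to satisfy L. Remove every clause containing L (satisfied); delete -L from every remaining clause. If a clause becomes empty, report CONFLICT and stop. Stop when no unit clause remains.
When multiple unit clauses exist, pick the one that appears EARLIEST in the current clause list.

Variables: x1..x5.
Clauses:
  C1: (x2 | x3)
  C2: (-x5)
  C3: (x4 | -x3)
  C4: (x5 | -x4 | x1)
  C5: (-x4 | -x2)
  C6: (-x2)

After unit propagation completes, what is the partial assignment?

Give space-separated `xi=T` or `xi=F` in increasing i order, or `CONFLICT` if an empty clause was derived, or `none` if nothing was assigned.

unit clause [-5] forces x5=F; simplify:
  drop 5 from [5, -4, 1] -> [-4, 1]
  satisfied 1 clause(s); 5 remain; assigned so far: [5]
unit clause [-2] forces x2=F; simplify:
  drop 2 from [2, 3] -> [3]
  satisfied 2 clause(s); 3 remain; assigned so far: [2, 5]
unit clause [3] forces x3=T; simplify:
  drop -3 from [4, -3] -> [4]
  satisfied 1 clause(s); 2 remain; assigned so far: [2, 3, 5]
unit clause [4] forces x4=T; simplify:
  drop -4 from [-4, 1] -> [1]
  satisfied 1 clause(s); 1 remain; assigned so far: [2, 3, 4, 5]
unit clause [1] forces x1=T; simplify:
  satisfied 1 clause(s); 0 remain; assigned so far: [1, 2, 3, 4, 5]

Answer: x1=T x2=F x3=T x4=T x5=F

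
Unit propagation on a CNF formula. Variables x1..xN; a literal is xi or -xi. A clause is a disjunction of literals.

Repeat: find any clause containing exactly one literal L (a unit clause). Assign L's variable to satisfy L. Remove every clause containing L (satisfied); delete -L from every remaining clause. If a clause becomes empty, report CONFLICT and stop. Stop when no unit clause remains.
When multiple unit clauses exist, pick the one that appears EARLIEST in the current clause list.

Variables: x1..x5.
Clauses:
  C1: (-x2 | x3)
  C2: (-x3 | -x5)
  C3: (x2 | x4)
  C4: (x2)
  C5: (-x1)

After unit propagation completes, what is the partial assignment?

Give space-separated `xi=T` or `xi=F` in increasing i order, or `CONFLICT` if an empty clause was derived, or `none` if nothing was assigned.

unit clause [2] forces x2=T; simplify:
  drop -2 from [-2, 3] -> [3]
  satisfied 2 clause(s); 3 remain; assigned so far: [2]
unit clause [3] forces x3=T; simplify:
  drop -3 from [-3, -5] -> [-5]
  satisfied 1 clause(s); 2 remain; assigned so far: [2, 3]
unit clause [-5] forces x5=F; simplify:
  satisfied 1 clause(s); 1 remain; assigned so far: [2, 3, 5]
unit clause [-1] forces x1=F; simplify:
  satisfied 1 clause(s); 0 remain; assigned so far: [1, 2, 3, 5]

Answer: x1=F x2=T x3=T x5=F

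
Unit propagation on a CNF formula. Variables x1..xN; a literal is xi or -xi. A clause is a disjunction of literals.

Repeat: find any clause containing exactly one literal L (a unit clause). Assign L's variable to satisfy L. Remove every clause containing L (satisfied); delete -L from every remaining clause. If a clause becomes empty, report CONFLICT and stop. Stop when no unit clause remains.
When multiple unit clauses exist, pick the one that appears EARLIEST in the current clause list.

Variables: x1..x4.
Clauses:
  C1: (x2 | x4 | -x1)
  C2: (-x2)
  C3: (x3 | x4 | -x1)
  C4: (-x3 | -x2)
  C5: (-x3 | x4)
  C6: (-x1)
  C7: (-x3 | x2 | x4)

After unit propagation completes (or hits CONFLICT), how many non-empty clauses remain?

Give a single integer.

Answer: 2

Derivation:
unit clause [-2] forces x2=F; simplify:
  drop 2 from [2, 4, -1] -> [4, -1]
  drop 2 from [-3, 2, 4] -> [-3, 4]
  satisfied 2 clause(s); 5 remain; assigned so far: [2]
unit clause [-1] forces x1=F; simplify:
  satisfied 3 clause(s); 2 remain; assigned so far: [1, 2]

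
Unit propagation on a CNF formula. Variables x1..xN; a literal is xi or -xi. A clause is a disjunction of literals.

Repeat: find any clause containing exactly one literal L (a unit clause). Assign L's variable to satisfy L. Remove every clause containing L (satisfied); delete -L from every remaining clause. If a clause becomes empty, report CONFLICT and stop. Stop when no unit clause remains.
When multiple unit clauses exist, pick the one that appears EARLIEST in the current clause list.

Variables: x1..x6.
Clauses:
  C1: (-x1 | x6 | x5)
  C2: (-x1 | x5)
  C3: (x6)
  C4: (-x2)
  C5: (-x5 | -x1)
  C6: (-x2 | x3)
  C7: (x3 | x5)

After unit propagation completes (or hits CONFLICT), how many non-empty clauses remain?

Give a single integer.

unit clause [6] forces x6=T; simplify:
  satisfied 2 clause(s); 5 remain; assigned so far: [6]
unit clause [-2] forces x2=F; simplify:
  satisfied 2 clause(s); 3 remain; assigned so far: [2, 6]

Answer: 3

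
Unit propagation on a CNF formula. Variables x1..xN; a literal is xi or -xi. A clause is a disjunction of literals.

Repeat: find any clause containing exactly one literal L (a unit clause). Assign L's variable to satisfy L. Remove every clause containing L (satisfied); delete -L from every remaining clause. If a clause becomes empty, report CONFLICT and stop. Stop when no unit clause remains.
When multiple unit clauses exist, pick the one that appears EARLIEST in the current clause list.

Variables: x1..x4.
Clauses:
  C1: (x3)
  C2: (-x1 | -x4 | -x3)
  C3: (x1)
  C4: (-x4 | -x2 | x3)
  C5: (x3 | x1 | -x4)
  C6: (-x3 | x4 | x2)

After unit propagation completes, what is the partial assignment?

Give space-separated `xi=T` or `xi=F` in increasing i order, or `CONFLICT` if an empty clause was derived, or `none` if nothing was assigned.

unit clause [3] forces x3=T; simplify:
  drop -3 from [-1, -4, -3] -> [-1, -4]
  drop -3 from [-3, 4, 2] -> [4, 2]
  satisfied 3 clause(s); 3 remain; assigned so far: [3]
unit clause [1] forces x1=T; simplify:
  drop -1 from [-1, -4] -> [-4]
  satisfied 1 clause(s); 2 remain; assigned so far: [1, 3]
unit clause [-4] forces x4=F; simplify:
  drop 4 from [4, 2] -> [2]
  satisfied 1 clause(s); 1 remain; assigned so far: [1, 3, 4]
unit clause [2] forces x2=T; simplify:
  satisfied 1 clause(s); 0 remain; assigned so far: [1, 2, 3, 4]

Answer: x1=T x2=T x3=T x4=F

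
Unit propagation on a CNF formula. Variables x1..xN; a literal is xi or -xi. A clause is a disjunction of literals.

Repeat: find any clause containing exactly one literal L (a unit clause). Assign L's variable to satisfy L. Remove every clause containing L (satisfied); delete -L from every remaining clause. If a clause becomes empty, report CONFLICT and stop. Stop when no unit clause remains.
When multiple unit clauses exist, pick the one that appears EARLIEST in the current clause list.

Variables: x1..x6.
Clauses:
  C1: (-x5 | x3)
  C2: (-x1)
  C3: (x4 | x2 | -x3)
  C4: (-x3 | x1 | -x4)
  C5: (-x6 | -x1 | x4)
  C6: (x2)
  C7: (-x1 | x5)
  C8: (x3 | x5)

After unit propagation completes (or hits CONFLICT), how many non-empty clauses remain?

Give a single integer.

unit clause [-1] forces x1=F; simplify:
  drop 1 from [-3, 1, -4] -> [-3, -4]
  satisfied 3 clause(s); 5 remain; assigned so far: [1]
unit clause [2] forces x2=T; simplify:
  satisfied 2 clause(s); 3 remain; assigned so far: [1, 2]

Answer: 3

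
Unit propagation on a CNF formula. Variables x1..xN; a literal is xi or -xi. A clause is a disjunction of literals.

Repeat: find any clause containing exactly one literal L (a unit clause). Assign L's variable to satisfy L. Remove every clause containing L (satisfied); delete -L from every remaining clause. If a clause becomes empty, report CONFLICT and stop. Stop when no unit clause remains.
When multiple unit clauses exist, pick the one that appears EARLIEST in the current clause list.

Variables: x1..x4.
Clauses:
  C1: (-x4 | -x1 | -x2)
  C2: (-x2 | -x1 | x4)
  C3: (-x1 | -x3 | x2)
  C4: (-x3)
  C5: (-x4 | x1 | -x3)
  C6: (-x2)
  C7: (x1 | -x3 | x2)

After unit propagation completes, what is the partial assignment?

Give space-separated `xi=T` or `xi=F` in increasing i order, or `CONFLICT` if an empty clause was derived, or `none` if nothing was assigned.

Answer: x2=F x3=F

Derivation:
unit clause [-3] forces x3=F; simplify:
  satisfied 4 clause(s); 3 remain; assigned so far: [3]
unit clause [-2] forces x2=F; simplify:
  satisfied 3 clause(s); 0 remain; assigned so far: [2, 3]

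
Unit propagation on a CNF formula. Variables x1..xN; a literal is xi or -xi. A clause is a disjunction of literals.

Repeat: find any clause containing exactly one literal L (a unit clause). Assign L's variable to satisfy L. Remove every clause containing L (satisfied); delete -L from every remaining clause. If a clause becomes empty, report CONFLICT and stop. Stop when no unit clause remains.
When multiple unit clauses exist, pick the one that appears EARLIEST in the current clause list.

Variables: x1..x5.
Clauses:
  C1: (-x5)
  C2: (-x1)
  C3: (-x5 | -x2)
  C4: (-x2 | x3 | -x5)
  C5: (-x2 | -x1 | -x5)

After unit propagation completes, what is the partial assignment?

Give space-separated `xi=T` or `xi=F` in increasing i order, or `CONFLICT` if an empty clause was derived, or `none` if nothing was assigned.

unit clause [-5] forces x5=F; simplify:
  satisfied 4 clause(s); 1 remain; assigned so far: [5]
unit clause [-1] forces x1=F; simplify:
  satisfied 1 clause(s); 0 remain; assigned so far: [1, 5]

Answer: x1=F x5=F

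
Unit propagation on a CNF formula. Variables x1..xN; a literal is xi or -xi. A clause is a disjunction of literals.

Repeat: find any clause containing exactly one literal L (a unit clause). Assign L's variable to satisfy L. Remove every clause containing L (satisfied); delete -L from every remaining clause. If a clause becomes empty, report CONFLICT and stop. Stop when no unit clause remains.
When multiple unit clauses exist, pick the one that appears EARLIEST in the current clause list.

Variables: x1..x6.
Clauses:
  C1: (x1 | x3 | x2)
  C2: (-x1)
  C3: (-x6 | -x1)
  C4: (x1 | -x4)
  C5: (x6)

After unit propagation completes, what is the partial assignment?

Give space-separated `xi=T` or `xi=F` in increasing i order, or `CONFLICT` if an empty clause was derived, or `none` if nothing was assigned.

Answer: x1=F x4=F x6=T

Derivation:
unit clause [-1] forces x1=F; simplify:
  drop 1 from [1, 3, 2] -> [3, 2]
  drop 1 from [1, -4] -> [-4]
  satisfied 2 clause(s); 3 remain; assigned so far: [1]
unit clause [-4] forces x4=F; simplify:
  satisfied 1 clause(s); 2 remain; assigned so far: [1, 4]
unit clause [6] forces x6=T; simplify:
  satisfied 1 clause(s); 1 remain; assigned so far: [1, 4, 6]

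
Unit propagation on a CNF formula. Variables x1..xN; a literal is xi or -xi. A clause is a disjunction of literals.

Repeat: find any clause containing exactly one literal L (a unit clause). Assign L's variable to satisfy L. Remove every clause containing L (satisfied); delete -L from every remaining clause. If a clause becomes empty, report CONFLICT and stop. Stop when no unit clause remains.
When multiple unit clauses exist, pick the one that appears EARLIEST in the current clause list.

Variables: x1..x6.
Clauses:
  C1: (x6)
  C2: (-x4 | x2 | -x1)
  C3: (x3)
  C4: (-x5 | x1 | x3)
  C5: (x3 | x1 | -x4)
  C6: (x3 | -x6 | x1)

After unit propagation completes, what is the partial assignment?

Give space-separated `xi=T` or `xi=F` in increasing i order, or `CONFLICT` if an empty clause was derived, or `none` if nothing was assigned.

Answer: x3=T x6=T

Derivation:
unit clause [6] forces x6=T; simplify:
  drop -6 from [3, -6, 1] -> [3, 1]
  satisfied 1 clause(s); 5 remain; assigned so far: [6]
unit clause [3] forces x3=T; simplify:
  satisfied 4 clause(s); 1 remain; assigned so far: [3, 6]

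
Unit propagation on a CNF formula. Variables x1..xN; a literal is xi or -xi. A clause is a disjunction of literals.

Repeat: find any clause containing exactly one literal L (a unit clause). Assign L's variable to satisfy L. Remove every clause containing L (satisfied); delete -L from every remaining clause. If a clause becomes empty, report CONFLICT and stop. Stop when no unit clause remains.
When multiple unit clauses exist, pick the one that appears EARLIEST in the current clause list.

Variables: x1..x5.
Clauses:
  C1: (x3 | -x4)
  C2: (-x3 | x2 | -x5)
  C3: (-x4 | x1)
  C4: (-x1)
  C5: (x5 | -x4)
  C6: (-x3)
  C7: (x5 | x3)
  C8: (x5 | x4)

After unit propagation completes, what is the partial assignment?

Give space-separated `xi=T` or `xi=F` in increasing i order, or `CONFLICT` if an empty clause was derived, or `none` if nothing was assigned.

unit clause [-1] forces x1=F; simplify:
  drop 1 from [-4, 1] -> [-4]
  satisfied 1 clause(s); 7 remain; assigned so far: [1]
unit clause [-4] forces x4=F; simplify:
  drop 4 from [5, 4] -> [5]
  satisfied 3 clause(s); 4 remain; assigned so far: [1, 4]
unit clause [-3] forces x3=F; simplify:
  drop 3 from [5, 3] -> [5]
  satisfied 2 clause(s); 2 remain; assigned so far: [1, 3, 4]
unit clause [5] forces x5=T; simplify:
  satisfied 2 clause(s); 0 remain; assigned so far: [1, 3, 4, 5]

Answer: x1=F x3=F x4=F x5=T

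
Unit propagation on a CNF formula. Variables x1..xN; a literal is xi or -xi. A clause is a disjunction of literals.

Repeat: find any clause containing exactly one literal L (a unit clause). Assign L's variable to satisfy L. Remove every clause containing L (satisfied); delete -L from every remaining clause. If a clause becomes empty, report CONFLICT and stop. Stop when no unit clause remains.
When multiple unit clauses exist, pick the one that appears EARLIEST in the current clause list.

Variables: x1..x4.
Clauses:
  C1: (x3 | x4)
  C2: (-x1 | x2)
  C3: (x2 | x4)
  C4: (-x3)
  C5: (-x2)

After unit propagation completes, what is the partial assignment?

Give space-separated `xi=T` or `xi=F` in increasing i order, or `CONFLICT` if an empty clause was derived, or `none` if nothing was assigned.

unit clause [-3] forces x3=F; simplify:
  drop 3 from [3, 4] -> [4]
  satisfied 1 clause(s); 4 remain; assigned so far: [3]
unit clause [4] forces x4=T; simplify:
  satisfied 2 clause(s); 2 remain; assigned so far: [3, 4]
unit clause [-2] forces x2=F; simplify:
  drop 2 from [-1, 2] -> [-1]
  satisfied 1 clause(s); 1 remain; assigned so far: [2, 3, 4]
unit clause [-1] forces x1=F; simplify:
  satisfied 1 clause(s); 0 remain; assigned so far: [1, 2, 3, 4]

Answer: x1=F x2=F x3=F x4=T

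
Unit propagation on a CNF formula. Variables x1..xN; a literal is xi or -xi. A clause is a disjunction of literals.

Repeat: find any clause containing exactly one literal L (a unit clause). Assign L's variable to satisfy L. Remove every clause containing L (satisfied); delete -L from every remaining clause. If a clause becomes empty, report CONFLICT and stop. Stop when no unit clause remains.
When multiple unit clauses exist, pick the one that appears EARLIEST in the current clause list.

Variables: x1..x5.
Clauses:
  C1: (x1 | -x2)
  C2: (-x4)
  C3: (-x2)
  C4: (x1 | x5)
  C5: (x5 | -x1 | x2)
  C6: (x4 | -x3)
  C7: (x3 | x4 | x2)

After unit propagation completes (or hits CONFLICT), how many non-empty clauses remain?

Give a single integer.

Answer: 2

Derivation:
unit clause [-4] forces x4=F; simplify:
  drop 4 from [4, -3] -> [-3]
  drop 4 from [3, 4, 2] -> [3, 2]
  satisfied 1 clause(s); 6 remain; assigned so far: [4]
unit clause [-2] forces x2=F; simplify:
  drop 2 from [5, -1, 2] -> [5, -1]
  drop 2 from [3, 2] -> [3]
  satisfied 2 clause(s); 4 remain; assigned so far: [2, 4]
unit clause [-3] forces x3=F; simplify:
  drop 3 from [3] -> [] (empty!)
  satisfied 1 clause(s); 3 remain; assigned so far: [2, 3, 4]
CONFLICT (empty clause)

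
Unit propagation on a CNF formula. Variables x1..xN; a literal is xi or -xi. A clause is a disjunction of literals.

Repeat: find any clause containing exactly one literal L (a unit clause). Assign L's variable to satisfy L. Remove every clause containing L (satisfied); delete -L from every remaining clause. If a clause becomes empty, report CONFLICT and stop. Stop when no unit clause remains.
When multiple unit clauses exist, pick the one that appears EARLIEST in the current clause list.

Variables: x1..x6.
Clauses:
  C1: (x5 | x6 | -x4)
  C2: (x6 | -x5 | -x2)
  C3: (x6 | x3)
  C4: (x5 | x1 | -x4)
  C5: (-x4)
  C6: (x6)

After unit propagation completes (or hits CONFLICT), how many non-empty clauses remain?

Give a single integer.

Answer: 0

Derivation:
unit clause [-4] forces x4=F; simplify:
  satisfied 3 clause(s); 3 remain; assigned so far: [4]
unit clause [6] forces x6=T; simplify:
  satisfied 3 clause(s); 0 remain; assigned so far: [4, 6]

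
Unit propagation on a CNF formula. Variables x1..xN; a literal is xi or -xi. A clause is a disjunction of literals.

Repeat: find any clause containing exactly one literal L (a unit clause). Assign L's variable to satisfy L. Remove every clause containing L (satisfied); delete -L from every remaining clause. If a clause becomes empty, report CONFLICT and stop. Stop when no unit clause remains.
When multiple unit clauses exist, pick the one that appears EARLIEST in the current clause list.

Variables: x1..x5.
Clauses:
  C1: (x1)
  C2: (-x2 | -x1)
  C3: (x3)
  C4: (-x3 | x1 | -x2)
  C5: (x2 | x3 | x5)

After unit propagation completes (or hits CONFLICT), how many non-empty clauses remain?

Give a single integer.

Answer: 0

Derivation:
unit clause [1] forces x1=T; simplify:
  drop -1 from [-2, -1] -> [-2]
  satisfied 2 clause(s); 3 remain; assigned so far: [1]
unit clause [-2] forces x2=F; simplify:
  drop 2 from [2, 3, 5] -> [3, 5]
  satisfied 1 clause(s); 2 remain; assigned so far: [1, 2]
unit clause [3] forces x3=T; simplify:
  satisfied 2 clause(s); 0 remain; assigned so far: [1, 2, 3]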